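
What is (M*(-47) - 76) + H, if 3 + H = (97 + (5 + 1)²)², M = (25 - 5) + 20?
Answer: 15730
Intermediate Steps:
M = 40 (M = 20 + 20 = 40)
H = 17686 (H = -3 + (97 + (5 + 1)²)² = -3 + (97 + 6²)² = -3 + (97 + 36)² = -3 + 133² = -3 + 17689 = 17686)
(M*(-47) - 76) + H = (40*(-47) - 76) + 17686 = (-1880 - 76) + 17686 = -1956 + 17686 = 15730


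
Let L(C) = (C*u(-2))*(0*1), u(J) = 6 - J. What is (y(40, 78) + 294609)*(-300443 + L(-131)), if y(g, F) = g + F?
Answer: -88548664061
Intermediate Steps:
y(g, F) = F + g
L(C) = 0 (L(C) = (C*(6 - 1*(-2)))*(0*1) = (C*(6 + 2))*0 = (C*8)*0 = (8*C)*0 = 0)
(y(40, 78) + 294609)*(-300443 + L(-131)) = ((78 + 40) + 294609)*(-300443 + 0) = (118 + 294609)*(-300443) = 294727*(-300443) = -88548664061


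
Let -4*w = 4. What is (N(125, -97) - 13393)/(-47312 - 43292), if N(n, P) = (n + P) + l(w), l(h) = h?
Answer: 6683/45302 ≈ 0.14752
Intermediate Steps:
w = -1 (w = -¼*4 = -1)
N(n, P) = -1 + P + n (N(n, P) = (n + P) - 1 = (P + n) - 1 = -1 + P + n)
(N(125, -97) - 13393)/(-47312 - 43292) = ((-1 - 97 + 125) - 13393)/(-47312 - 43292) = (27 - 13393)/(-90604) = -13366*(-1/90604) = 6683/45302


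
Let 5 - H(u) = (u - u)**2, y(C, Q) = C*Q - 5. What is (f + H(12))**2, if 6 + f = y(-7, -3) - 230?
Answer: 46225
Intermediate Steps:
y(C, Q) = -5 + C*Q
f = -220 (f = -6 + ((-5 - 7*(-3)) - 230) = -6 + ((-5 + 21) - 230) = -6 + (16 - 230) = -6 - 214 = -220)
H(u) = 5 (H(u) = 5 - (u - u)**2 = 5 - 1*0**2 = 5 - 1*0 = 5 + 0 = 5)
(f + H(12))**2 = (-220 + 5)**2 = (-215)**2 = 46225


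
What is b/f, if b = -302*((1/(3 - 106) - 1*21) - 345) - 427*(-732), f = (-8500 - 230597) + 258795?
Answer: 21789595/1014447 ≈ 21.479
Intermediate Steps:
f = 19698 (f = -239097 + 258795 = 19698)
b = 43579190/103 (b = -302*((1/(-103) - 21) - 345) - 1*(-312564) = -302*((-1/103 - 21) - 345) + 312564 = -302*(-2164/103 - 345) + 312564 = -302*(-37699/103) + 312564 = 11385098/103 + 312564 = 43579190/103 ≈ 4.2310e+5)
b/f = (43579190/103)/19698 = (43579190/103)*(1/19698) = 21789595/1014447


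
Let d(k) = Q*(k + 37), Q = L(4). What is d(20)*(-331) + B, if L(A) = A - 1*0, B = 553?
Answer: -74915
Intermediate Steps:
L(A) = A (L(A) = A + 0 = A)
Q = 4
d(k) = 148 + 4*k (d(k) = 4*(k + 37) = 4*(37 + k) = 148 + 4*k)
d(20)*(-331) + B = (148 + 4*20)*(-331) + 553 = (148 + 80)*(-331) + 553 = 228*(-331) + 553 = -75468 + 553 = -74915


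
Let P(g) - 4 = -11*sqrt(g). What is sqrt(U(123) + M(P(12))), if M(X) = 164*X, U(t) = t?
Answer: sqrt(779 - 3608*sqrt(3)) ≈ 73.961*I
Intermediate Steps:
P(g) = 4 - 11*sqrt(g)
sqrt(U(123) + M(P(12))) = sqrt(123 + 164*(4 - 22*sqrt(3))) = sqrt(123 + (656 - 3608*sqrt(3))) = sqrt(779 - 3608*sqrt(3))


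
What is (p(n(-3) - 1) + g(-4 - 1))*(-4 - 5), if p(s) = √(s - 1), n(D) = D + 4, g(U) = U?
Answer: 45 - 9*I ≈ 45.0 - 9.0*I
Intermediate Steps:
n(D) = 4 + D
p(s) = √(-1 + s)
(p(n(-3) - 1) + g(-4 - 1))*(-4 - 5) = (√(-1 + ((4 - 3) - 1)) + (-4 - 1))*(-4 - 5) = (√(-1 + (1 - 1)) - 5)*(-9) = (√(-1 + 0) - 5)*(-9) = (√(-1) - 5)*(-9) = (I - 5)*(-9) = (-5 + I)*(-9) = 45 - 9*I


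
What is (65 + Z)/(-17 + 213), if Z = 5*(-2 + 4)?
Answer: 75/196 ≈ 0.38265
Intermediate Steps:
Z = 10 (Z = 5*2 = 10)
(65 + Z)/(-17 + 213) = (65 + 10)/(-17 + 213) = 75/196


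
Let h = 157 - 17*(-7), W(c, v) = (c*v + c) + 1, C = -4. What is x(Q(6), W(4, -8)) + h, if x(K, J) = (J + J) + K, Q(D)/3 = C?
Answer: 210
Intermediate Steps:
Q(D) = -12 (Q(D) = 3*(-4) = -12)
W(c, v) = 1 + c + c*v (W(c, v) = (c + c*v) + 1 = 1 + c + c*v)
x(K, J) = K + 2*J (x(K, J) = 2*J + K = K + 2*J)
h = 276 (h = 157 + 119 = 276)
x(Q(6), W(4, -8)) + h = (-12 + 2*(1 + 4 + 4*(-8))) + 276 = (-12 + 2*(1 + 4 - 32)) + 276 = (-12 + 2*(-27)) + 276 = (-12 - 54) + 276 = -66 + 276 = 210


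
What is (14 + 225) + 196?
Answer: 435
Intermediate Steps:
(14 + 225) + 196 = 239 + 196 = 435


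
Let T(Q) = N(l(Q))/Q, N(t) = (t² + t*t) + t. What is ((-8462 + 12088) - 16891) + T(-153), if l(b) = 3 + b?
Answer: -691465/51 ≈ -13558.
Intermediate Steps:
N(t) = t + 2*t² (N(t) = (t² + t²) + t = 2*t² + t = t + 2*t²)
T(Q) = (3 + Q)*(7 + 2*Q)/Q (T(Q) = ((3 + Q)*(1 + 2*(3 + Q)))/Q = ((3 + Q)*(1 + (6 + 2*Q)))/Q = ((3 + Q)*(7 + 2*Q))/Q = (3 + Q)*(7 + 2*Q)/Q)
((-8462 + 12088) - 16891) + T(-153) = ((-8462 + 12088) - 16891) + (13 + 2*(-153) + 21/(-153)) = (3626 - 16891) + (13 - 306 + 21*(-1/153)) = -13265 + (13 - 306 - 7/51) = -13265 - 14950/51 = -691465/51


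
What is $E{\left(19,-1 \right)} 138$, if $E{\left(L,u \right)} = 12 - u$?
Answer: $1794$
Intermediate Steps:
$E{\left(19,-1 \right)} 138 = \left(12 - -1\right) 138 = \left(12 + 1\right) 138 = 13 \cdot 138 = 1794$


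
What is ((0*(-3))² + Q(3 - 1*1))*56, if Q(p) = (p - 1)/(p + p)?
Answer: 14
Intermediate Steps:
Q(p) = (-1 + p)/(2*p) (Q(p) = (-1 + p)/((2*p)) = (-1 + p)*(1/(2*p)) = (-1 + p)/(2*p))
((0*(-3))² + Q(3 - 1*1))*56 = ((0*(-3))² + (-1 + (3 - 1*1))/(2*(3 - 1*1)))*56 = (0² + (-1 + (3 - 1))/(2*(3 - 1)))*56 = (0 + (½)*(-1 + 2)/2)*56 = (0 + (½)*(½)*1)*56 = (0 + ¼)*56 = (¼)*56 = 14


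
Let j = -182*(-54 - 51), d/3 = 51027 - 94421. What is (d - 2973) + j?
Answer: -114045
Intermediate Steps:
d = -130182 (d = 3*(51027 - 94421) = 3*(-43394) = -130182)
j = 19110 (j = -182*(-105) = 19110)
(d - 2973) + j = (-130182 - 2973) + 19110 = -133155 + 19110 = -114045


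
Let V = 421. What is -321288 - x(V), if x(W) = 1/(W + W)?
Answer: -270524497/842 ≈ -3.2129e+5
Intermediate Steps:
x(W) = 1/(2*W)
-321288 - x(V) = -321288 - 1/(2*421) = -321288 - 1*1/842 = -321288 - 1/842 = -270524497/842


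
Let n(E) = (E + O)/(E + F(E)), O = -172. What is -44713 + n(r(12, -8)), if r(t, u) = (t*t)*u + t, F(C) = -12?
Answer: -1609627/36 ≈ -44712.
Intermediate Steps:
r(t, u) = t + u*t² (r(t, u) = t²*u + t = u*t² + t = t + u*t²)
n(E) = (-172 + E)/(-12 + E) (n(E) = (E - 172)/(E - 12) = (-172 + E)/(-12 + E))
-44713 + n(r(12, -8)) = -44713 + (-172 + 12*(1 + 12*(-8)))/(-12 + 12*(1 + 12*(-8))) = -44713 + (-172 + 12*(1 - 96))/(-12 + 12*(1 - 96)) = -44713 + (-172 + 12*(-95))/(-12 + 12*(-95)) = -44713 + (-172 - 1140)/(-12 - 1140) = -44713 - 1312/(-1152) = -44713 - 1/1152*(-1312) = -44713 + 41/36 = -1609627/36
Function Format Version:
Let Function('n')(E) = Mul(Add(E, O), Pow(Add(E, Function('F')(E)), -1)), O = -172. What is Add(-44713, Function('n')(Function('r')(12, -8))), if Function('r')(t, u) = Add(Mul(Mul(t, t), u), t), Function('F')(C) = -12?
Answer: Rational(-1609627, 36) ≈ -44712.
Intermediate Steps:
Function('r')(t, u) = Add(t, Mul(u, Pow(t, 2))) (Function('r')(t, u) = Add(Mul(Pow(t, 2), u), t) = Add(Mul(u, Pow(t, 2)), t) = Add(t, Mul(u, Pow(t, 2))))
Function('n')(E) = Mul(Pow(Add(-12, E), -1), Add(-172, E)) (Function('n')(E) = Mul(Add(E, -172), Pow(Add(E, -12), -1)) = Mul(Add(-172, E), Pow(Add(-12, E), -1)) = Mul(Pow(Add(-12, E), -1), Add(-172, E)))
Add(-44713, Function('n')(Function('r')(12, -8))) = Add(-44713, Mul(Pow(Add(-12, Mul(12, Add(1, Mul(12, -8)))), -1), Add(-172, Mul(12, Add(1, Mul(12, -8)))))) = Add(-44713, Mul(Pow(Add(-12, Mul(12, Add(1, -96))), -1), Add(-172, Mul(12, Add(1, -96))))) = Add(-44713, Mul(Pow(Add(-12, Mul(12, -95)), -1), Add(-172, Mul(12, -95)))) = Add(-44713, Mul(Pow(Add(-12, -1140), -1), Add(-172, -1140))) = Add(-44713, Mul(Pow(-1152, -1), -1312)) = Add(-44713, Mul(Rational(-1, 1152), -1312)) = Add(-44713, Rational(41, 36)) = Rational(-1609627, 36)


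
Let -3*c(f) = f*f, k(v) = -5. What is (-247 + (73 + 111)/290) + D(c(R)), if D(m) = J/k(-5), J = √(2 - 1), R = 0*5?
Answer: -35752/145 ≈ -246.57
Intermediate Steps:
R = 0
J = 1 (J = √1 = 1)
c(f) = -f²/3 (c(f) = -f*f/3 = -f²/3)
D(m) = -⅕ (D(m) = 1/(-5) = 1*(-⅕) = -⅕)
(-247 + (73 + 111)/290) + D(c(R)) = (-247 + (73 + 111)/290) - ⅕ = (-247 + 184*(1/290)) - ⅕ = (-247 + 92/145) - ⅕ = -35723/145 - ⅕ = -35752/145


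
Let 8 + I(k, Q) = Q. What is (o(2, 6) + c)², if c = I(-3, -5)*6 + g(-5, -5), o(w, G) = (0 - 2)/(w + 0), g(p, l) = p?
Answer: 7056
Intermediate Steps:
o(w, G) = -2/w
I(k, Q) = -8 + Q
c = -83 (c = (-8 - 5)*6 - 5 = -13*6 - 5 = -78 - 5 = -83)
(o(2, 6) + c)² = (-2/2 - 83)² = (-2*½ - 83)² = (-1 - 83)² = (-84)² = 7056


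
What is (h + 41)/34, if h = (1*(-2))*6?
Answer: 29/34 ≈ 0.85294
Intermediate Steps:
h = -12 (h = -2*6 = -12)
(h + 41)/34 = (-12 + 41)/34 = 29*(1/34) = 29/34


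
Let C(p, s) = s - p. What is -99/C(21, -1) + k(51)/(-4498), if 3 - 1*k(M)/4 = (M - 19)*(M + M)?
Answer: 33285/4498 ≈ 7.4000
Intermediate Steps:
k(M) = 12 - 8*M*(-19 + M) (k(M) = 12 - 4*(M - 19)*(M + M) = 12 - 4*(-19 + M)*2*M = 12 - 8*M*(-19 + M))
-99/C(21, -1) + k(51)/(-4498) = -99/(-1 - 1*21) + (12 - 8*51**2 + 152*51)/(-4498) = -99/(-1 - 21) + (12 - 8*2601 + 7752)*(-1/4498) = -99/(-22) + (12 - 20808 + 7752)*(-1/4498) = -99*(-1/22) - 13044*(-1/4498) = 9/2 + 6522/2249 = 33285/4498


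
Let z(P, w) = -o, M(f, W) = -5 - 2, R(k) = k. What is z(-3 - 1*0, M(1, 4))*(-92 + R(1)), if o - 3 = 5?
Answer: 728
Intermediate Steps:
o = 8 (o = 3 + 5 = 8)
M(f, W) = -7
z(P, w) = -8 (z(P, w) = -1*8 = -8)
z(-3 - 1*0, M(1, 4))*(-92 + R(1)) = -8*(-92 + 1) = -8*(-91) = 728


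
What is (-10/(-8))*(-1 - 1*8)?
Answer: -45/4 ≈ -11.250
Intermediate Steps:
(-10/(-8))*(-1 - 1*8) = (-⅛*(-10))*(-1 - 8) = (5/4)*(-9) = -45/4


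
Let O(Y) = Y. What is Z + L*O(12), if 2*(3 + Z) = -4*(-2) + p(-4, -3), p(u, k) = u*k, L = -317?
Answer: -3797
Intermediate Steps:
p(u, k) = k*u
Z = 7 (Z = -3 + (-4*(-2) - 3*(-4))/2 = -3 + (8 + 12)/2 = -3 + (1/2)*20 = -3 + 10 = 7)
Z + L*O(12) = 7 - 317*12 = 7 - 3804 = -3797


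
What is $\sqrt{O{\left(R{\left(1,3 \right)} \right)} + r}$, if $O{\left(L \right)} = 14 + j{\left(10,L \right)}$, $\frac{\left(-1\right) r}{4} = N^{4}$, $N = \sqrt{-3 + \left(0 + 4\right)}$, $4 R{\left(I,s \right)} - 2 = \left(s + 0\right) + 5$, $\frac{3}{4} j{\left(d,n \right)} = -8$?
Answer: $\frac{i \sqrt{6}}{3} \approx 0.8165 i$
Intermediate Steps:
$j{\left(d,n \right)} = - \frac{32}{3}$ ($j{\left(d,n \right)} = \frac{4}{3} \left(-8\right) = - \frac{32}{3}$)
$R{\left(I,s \right)} = \frac{7}{4} + \frac{s}{4}$ ($R{\left(I,s \right)} = \frac{1}{2} + \frac{\left(s + 0\right) + 5}{4} = \frac{1}{2} + \frac{s + 5}{4} = \frac{1}{2} + \frac{5 + s}{4} = \frac{1}{2} + \left(\frac{5}{4} + \frac{s}{4}\right) = \frac{7}{4} + \frac{s}{4}$)
$N = 1$ ($N = \sqrt{-3 + 4} = \sqrt{1} = 1$)
$r = -4$ ($r = - 4 \cdot 1^{4} = \left(-4\right) 1 = -4$)
$O{\left(L \right)} = \frac{10}{3}$ ($O{\left(L \right)} = 14 - \frac{32}{3} = \frac{10}{3}$)
$\sqrt{O{\left(R{\left(1,3 \right)} \right)} + r} = \sqrt{\frac{10}{3} - 4} = \sqrt{- \frac{2}{3}} = \frac{i \sqrt{6}}{3}$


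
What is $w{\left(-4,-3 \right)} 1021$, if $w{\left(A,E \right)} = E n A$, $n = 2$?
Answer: $24504$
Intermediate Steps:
$w{\left(A,E \right)} = 2 A E$ ($w{\left(A,E \right)} = E 2 A = 2 E A = 2 A E$)
$w{\left(-4,-3 \right)} 1021 = 2 \left(-4\right) \left(-3\right) 1021 = 24 \cdot 1021 = 24504$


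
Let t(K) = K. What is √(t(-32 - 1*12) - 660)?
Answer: 8*I*√11 ≈ 26.533*I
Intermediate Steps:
√(t(-32 - 1*12) - 660) = √((-32 - 1*12) - 660) = √((-32 - 12) - 660) = √(-44 - 660) = √(-704) = 8*I*√11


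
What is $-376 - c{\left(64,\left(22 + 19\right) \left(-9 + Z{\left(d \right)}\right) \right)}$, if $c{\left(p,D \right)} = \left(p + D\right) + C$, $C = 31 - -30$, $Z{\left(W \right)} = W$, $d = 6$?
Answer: $-378$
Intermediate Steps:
$C = 61$ ($C = 31 + 30 = 61$)
$c{\left(p,D \right)} = 61 + D + p$ ($c{\left(p,D \right)} = \left(p + D\right) + 61 = \left(D + p\right) + 61 = 61 + D + p$)
$-376 - c{\left(64,\left(22 + 19\right) \left(-9 + Z{\left(d \right)}\right) \right)} = -376 - \left(61 + \left(22 + 19\right) \left(-9 + 6\right) + 64\right) = -376 - \left(61 + 41 \left(-3\right) + 64\right) = -376 - \left(61 - 123 + 64\right) = -376 - 2 = -378$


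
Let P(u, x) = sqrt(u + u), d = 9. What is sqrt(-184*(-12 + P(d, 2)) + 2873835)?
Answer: sqrt(2876043 - 552*sqrt(2)) ≈ 1695.7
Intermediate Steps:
P(u, x) = sqrt(2)*sqrt(u) (P(u, x) = sqrt(2*u) = sqrt(2)*sqrt(u))
sqrt(-184*(-12 + P(d, 2)) + 2873835) = sqrt(-184*(-12 + sqrt(2)*sqrt(9)) + 2873835) = sqrt(-184*(-12 + sqrt(2)*3) + 2873835) = sqrt(-184*(-12 + 3*sqrt(2)) + 2873835) = sqrt((2208 - 552*sqrt(2)) + 2873835) = sqrt(2876043 - 552*sqrt(2))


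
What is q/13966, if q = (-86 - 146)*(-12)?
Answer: 1392/6983 ≈ 0.19934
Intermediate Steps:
q = 2784 (q = -232*(-12) = 2784)
q/13966 = 2784/13966 = 2784*(1/13966) = 1392/6983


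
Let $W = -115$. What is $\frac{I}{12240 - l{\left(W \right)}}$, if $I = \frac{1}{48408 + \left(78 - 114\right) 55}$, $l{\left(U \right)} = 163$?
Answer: $\frac{1}{560710956} \approx 1.7834 \cdot 10^{-9}$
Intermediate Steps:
$I = \frac{1}{46428}$ ($I = \frac{1}{48408 - 1980} = \frac{1}{46428} \approx 2.1539 \cdot 10^{-5}$)
$\frac{I}{12240 - l{\left(W \right)}} = \frac{1}{46428 \left(12240 - 163\right)} = \frac{1}{46428 \cdot 12077} = \frac{1}{46428} \cdot \frac{1}{12077} = \frac{1}{560710956}$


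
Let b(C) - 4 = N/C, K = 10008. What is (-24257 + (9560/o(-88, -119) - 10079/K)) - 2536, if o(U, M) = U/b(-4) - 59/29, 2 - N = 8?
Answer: -143019381149/5234184 ≈ -27324.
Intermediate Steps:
N = -6 (N = 2 - 1*8 = 2 - 8 = -6)
b(C) = 4 - 6/C
o(U, M) = -59/29 + 2*U/11 (o(U, M) = U/(4 - 6/(-4)) - 59/29 = U/(4 - 6*(-¼)) - 59*1/29 = U/(4 + 3/2) - 59/29 = U/(11/2) - 59/29 = U*(2/11) - 59/29 = 2*U/11 - 59/29 = -59/29 + 2*U/11)
(-24257 + (9560/o(-88, -119) - 10079/K)) - 2536 = (-24257 + (9560/(-59/29 + (2/11)*(-88)) - 10079/10008)) - 2536 = (-24257 + (9560/(-59/29 - 16) - 10079*1/10008)) - 2536 = (-24257 + (9560/(-523/29) - 10079/10008)) - 2536 = (-24257 + (9560*(-29/523) - 10079/10008)) - 2536 = (-24257 + (-277240/523 - 10079/10008)) - 2536 = (-24257 - 2779889237/5234184) - 2536 = -129745490525/5234184 - 2536 = -143019381149/5234184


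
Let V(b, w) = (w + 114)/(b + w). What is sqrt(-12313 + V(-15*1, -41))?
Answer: I*sqrt(9654414)/28 ≈ 110.97*I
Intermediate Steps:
V(b, w) = (114 + w)/(b + w)
sqrt(-12313 + V(-15*1, -41)) = sqrt(-12313 + (114 - 41)/(-15*1 - 41)) = sqrt(-12313 + 73/(-15 - 41)) = sqrt(-12313 + 73/(-56)) = sqrt(-12313 - 1/56*73) = sqrt(-12313 - 73/56) = sqrt(-689601/56) = I*sqrt(9654414)/28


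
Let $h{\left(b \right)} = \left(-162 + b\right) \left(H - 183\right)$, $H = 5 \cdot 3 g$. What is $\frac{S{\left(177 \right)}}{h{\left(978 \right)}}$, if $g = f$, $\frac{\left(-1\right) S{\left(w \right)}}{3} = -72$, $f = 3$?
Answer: $- \frac{3}{1564} \approx -0.0019182$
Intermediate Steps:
$S{\left(w \right)} = 216$ ($S{\left(w \right)} = \left(-3\right) \left(-72\right) = 216$)
$g = 3$
$H = 45$ ($H = 5 \cdot 3 \cdot 3 = 15 \cdot 3 = 45$)
$h{\left(b \right)} = 22356 - 138 b$ ($h{\left(b \right)} = \left(-162 + b\right) \left(45 - 183\right) = \left(-162 + b\right) \left(-138\right) = 22356 - 138 b$)
$\frac{S{\left(177 \right)}}{h{\left(978 \right)}} = \frac{216}{22356 - 134964} = \frac{216}{-112608} = 216 \left(- \frac{1}{112608}\right) = - \frac{3}{1564}$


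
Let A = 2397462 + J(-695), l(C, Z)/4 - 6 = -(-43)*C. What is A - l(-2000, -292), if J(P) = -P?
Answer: 2742133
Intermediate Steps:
l(C, Z) = 24 + 172*C (l(C, Z) = 24 + 4*(-(-43)*C) = 24 + 4*(43*C) = 24 + 172*C)
A = 2398157 (A = 2397462 - 1*(-695) = 2397462 + 695 = 2398157)
A - l(-2000, -292) = 2398157 - (24 + 172*(-2000)) = 2398157 - (24 - 344000) = 2398157 - 1*(-343976) = 2398157 + 343976 = 2742133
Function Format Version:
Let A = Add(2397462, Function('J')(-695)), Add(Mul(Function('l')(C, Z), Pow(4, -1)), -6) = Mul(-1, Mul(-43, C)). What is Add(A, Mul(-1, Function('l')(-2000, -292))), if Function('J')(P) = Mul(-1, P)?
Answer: 2742133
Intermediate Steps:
Function('l')(C, Z) = Add(24, Mul(172, C)) (Function('l')(C, Z) = Add(24, Mul(4, Mul(-1, Mul(-43, C)))) = Add(24, Mul(4, Mul(43, C))) = Add(24, Mul(172, C)))
A = 2398157 (A = Add(2397462, Mul(-1, -695)) = Add(2397462, 695) = 2398157)
Add(A, Mul(-1, Function('l')(-2000, -292))) = Add(2398157, Mul(-1, Add(24, Mul(172, -2000)))) = Add(2398157, Mul(-1, Add(24, -344000))) = Add(2398157, Mul(-1, -343976)) = Add(2398157, 343976) = 2742133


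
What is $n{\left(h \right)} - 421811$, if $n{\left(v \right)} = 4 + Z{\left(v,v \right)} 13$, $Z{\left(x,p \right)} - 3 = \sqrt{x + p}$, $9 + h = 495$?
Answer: $-421768 + 234 \sqrt{3} \approx -4.2136 \cdot 10^{5}$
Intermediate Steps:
$h = 486$ ($h = -9 + 495 = 486$)
$Z{\left(x,p \right)} = 3 + \sqrt{p + x}$ ($Z{\left(x,p \right)} = 3 + \sqrt{x + p} = 3 + \sqrt{p + x}$)
$n{\left(v \right)} = 43 + 13 \sqrt{2} \sqrt{v}$ ($n{\left(v \right)} = 4 + \left(3 + \sqrt{v + v}\right) 13 = 4 + \left(3 + \sqrt{2 v}\right) 13 = 4 + \left(3 + \sqrt{2} \sqrt{v}\right) 13 = 4 + \left(39 + 13 \sqrt{2} \sqrt{v}\right) = 43 + 13 \sqrt{2} \sqrt{v}$)
$n{\left(h \right)} - 421811 = \left(43 + 13 \sqrt{2} \sqrt{486}\right) - 421811 = \left(43 + 13 \sqrt{2} \cdot 9 \sqrt{6}\right) - 421811 = \left(43 + 234 \sqrt{3}\right) - 421811 = -421768 + 234 \sqrt{3}$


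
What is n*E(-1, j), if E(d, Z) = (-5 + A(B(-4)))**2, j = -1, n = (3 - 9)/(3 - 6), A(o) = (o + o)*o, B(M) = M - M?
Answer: 50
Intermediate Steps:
B(M) = 0
A(o) = 2*o**2 (A(o) = (2*o)*o = 2*o**2)
n = 2 (n = -6/(-3) = -6*(-1/3) = 2)
E(d, Z) = 25 (E(d, Z) = (-5 + 2*0**2)**2 = (-5 + 2*0)**2 = (-5 + 0)**2 = (-5)**2 = 25)
n*E(-1, j) = 2*25 = 50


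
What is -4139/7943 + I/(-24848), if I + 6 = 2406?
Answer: -7619317/12335479 ≈ -0.61767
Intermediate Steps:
I = 2400 (I = -6 + 2406 = 2400)
-4139/7943 + I/(-24848) = -4139/7943 + 2400/(-24848) = -4139*1/7943 + 2400*(-1/24848) = -4139/7943 - 150/1553 = -7619317/12335479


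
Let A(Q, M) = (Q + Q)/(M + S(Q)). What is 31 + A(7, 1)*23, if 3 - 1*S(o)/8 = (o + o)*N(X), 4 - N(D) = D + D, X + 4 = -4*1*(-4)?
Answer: 70537/2265 ≈ 31.142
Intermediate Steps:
X = 12 (X = -4 - 4*1*(-4) = -4 - 4*(-4) = -4 + 16 = 12)
N(D) = 4 - 2*D (N(D) = 4 - (D + D) = 4 - 2*D)
S(o) = 24 + 320*o (S(o) = 24 - 8*(o + o)*(4 - 2*12) = 24 - 8*2*o*(4 - 24) = 24 - 8*2*o*(-20) = 24 - (-320)*o = 24 + 320*o)
A(Q, M) = 2*Q/(24 + M + 320*Q) (A(Q, M) = (Q + Q)/(M + (24 + 320*Q)) = (2*Q)/(24 + M + 320*Q) = 2*Q/(24 + M + 320*Q))
31 + A(7, 1)*23 = 31 + (2*7/(24 + 1 + 320*7))*23 = 31 + (2*7/(24 + 1 + 2240))*23 = 31 + (2*7/2265)*23 = 31 + (2*7*(1/2265))*23 = 31 + (14/2265)*23 = 31 + 322/2265 = 70537/2265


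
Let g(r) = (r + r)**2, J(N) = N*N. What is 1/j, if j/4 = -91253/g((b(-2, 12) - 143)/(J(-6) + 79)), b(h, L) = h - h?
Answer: -20449/1206820925 ≈ -1.6945e-5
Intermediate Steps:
b(h, L) = 0
J(N) = N**2
g(r) = 4*r**2 (g(r) = (2*r)**2 = 4*r**2)
j = -1206820925/20449 (j = 4*(-91253*((-6)**2 + 79)**2/(4*(0 - 143)**2)) = 4*(-91253*(36 + 79)**2/81796) = 4*(-91253/(4*(-143/115)**2)) = 4*(-91253/(4*(20449/13225))) = 4*(-91253/81796/13225) = 4*(-91253*13225/81796) = 4*(-1206820925/81796) = -1206820925/20449 ≈ -59016.)
1/j = 1/(-1206820925/20449) = -20449/1206820925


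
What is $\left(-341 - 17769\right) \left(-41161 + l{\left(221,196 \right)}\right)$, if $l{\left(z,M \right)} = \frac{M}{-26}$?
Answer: $\frac{9692309010}{13} \approx 7.4556 \cdot 10^{8}$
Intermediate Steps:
$l{\left(z,M \right)} = - \frac{M}{26}$ ($l{\left(z,M \right)} = M \left(- \frac{1}{26}\right) = - \frac{M}{26}$)
$\left(-341 - 17769\right) \left(-41161 + l{\left(221,196 \right)}\right) = \left(-341 - 17769\right) \left(-41161 - \frac{98}{13}\right) = - 18110 \left(-41161 - \frac{98}{13}\right) = \left(-18110\right) \left(- \frac{535191}{13}\right) = \frac{9692309010}{13}$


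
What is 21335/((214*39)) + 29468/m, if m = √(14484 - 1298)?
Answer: 21335/8346 + 14734*√13186/6593 ≈ 259.18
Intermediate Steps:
m = √13186 ≈ 114.83
21335/((214*39)) + 29468/m = 21335/((214*39)) + 29468/(√13186) = 21335/8346 + 29468*(√13186/13186) = 21335*(1/8346) + 14734*√13186/6593 = 21335/8346 + 14734*√13186/6593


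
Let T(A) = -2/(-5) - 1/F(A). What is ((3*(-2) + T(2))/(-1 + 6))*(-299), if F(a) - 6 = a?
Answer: 68471/200 ≈ 342.35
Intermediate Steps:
F(a) = 6 + a
T(A) = 2/5 - 1/(6 + A) (T(A) = -2/(-5) - 1/(6 + A) = -2*(-1/5) - 1/(6 + A) = 2/5 - 1/(6 + A))
((3*(-2) + T(2))/(-1 + 6))*(-299) = ((3*(-2) + (7 + 2*2)/(5*(6 + 2)))/(-1 + 6))*(-299) = ((-6 + (1/5)*(7 + 4)/8)/5)*(-299) = ((-6 + (1/5)*(1/8)*11)*(1/5))*(-299) = ((-6 + 11/40)*(1/5))*(-299) = -229/40*1/5*(-299) = -229/200*(-299) = 68471/200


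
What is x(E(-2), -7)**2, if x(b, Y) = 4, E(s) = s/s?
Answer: 16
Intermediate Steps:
E(s) = 1
x(E(-2), -7)**2 = 4**2 = 16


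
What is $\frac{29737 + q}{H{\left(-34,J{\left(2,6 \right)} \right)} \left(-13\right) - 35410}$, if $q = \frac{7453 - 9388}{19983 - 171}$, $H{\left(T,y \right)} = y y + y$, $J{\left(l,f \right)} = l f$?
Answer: $- \frac{196382503}{247240552} \approx -0.7943$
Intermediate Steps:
$J{\left(l,f \right)} = f l$
$H{\left(T,y \right)} = y + y^{2}$ ($H{\left(T,y \right)} = y^{2} + y = y + y^{2}$)
$q = - \frac{645}{6604}$ ($q = - \frac{1935}{19812} = \left(-1935\right) \frac{1}{19812} = - \frac{645}{6604} \approx -0.097668$)
$\frac{29737 + q}{H{\left(-34,J{\left(2,6 \right)} \right)} \left(-13\right) - 35410} = \frac{29737 - \frac{645}{6604}}{6 \cdot 2 \left(1 + 6 \cdot 2\right) \left(-13\right) - 35410} = \frac{196382503}{6604 \left(12 \left(1 + 12\right) \left(-13\right) - 35410\right)} = \frac{196382503}{6604 \left(12 \cdot 13 \left(-13\right) - 35410\right)} = \frac{196382503}{6604 \left(156 \left(-13\right) - 35410\right)} = \frac{196382503}{6604 \left(-2028 - 35410\right)} = \frac{196382503}{6604 \left(-37438\right)} = \frac{196382503}{6604} \left(- \frac{1}{37438}\right) = - \frac{196382503}{247240552}$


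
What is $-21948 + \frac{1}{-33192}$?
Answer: $- \frac{728498017}{33192} \approx -21948.0$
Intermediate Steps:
$-21948 + \frac{1}{-33192} = -21948 - \frac{1}{33192} = - \frac{728498017}{33192}$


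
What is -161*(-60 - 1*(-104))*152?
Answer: -1076768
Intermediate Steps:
-161*(-60 - 1*(-104))*152 = -161*(-60 + 104)*152 = -161*44*152 = -7084*152 = -1076768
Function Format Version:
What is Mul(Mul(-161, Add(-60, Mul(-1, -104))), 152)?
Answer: -1076768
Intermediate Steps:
Mul(Mul(-161, Add(-60, Mul(-1, -104))), 152) = Mul(Mul(-161, Add(-60, 104)), 152) = Mul(Mul(-161, 44), 152) = Mul(-7084, 152) = -1076768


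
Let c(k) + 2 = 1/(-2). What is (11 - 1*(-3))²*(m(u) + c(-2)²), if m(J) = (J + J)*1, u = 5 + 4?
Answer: 4753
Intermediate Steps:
u = 9
c(k) = -5/2 (c(k) = -2 + 1/(-2) = -2 + 1*(-½) = -2 - ½ = -5/2)
m(J) = 2*J (m(J) = (2*J)*1 = 2*J)
(11 - 1*(-3))²*(m(u) + c(-2)²) = (11 - 1*(-3))²*(2*9 + (-5/2)²) = (11 + 3)²*(18 + 25/4) = 14²*(97/4) = 196*(97/4) = 4753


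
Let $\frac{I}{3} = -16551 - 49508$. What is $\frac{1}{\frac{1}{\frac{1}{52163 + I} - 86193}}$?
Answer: $- \frac{12585384703}{146014} \approx -86193.0$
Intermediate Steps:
$I = -198177$ ($I = 3 \left(-16551 - 49508\right) = 3 \left(-66059\right) = -198177$)
$\frac{1}{\frac{1}{\frac{1}{52163 + I} - 86193}} = \frac{1}{\frac{1}{\frac{1}{52163 - 198177} - 86193}} = \frac{1}{\frac{1}{\frac{1}{-146014} - 86193}} = \frac{1}{\frac{1}{- \frac{1}{146014} - 86193}} = \frac{1}{\frac{1}{- \frac{12585384703}{146014}}} = \frac{1}{- \frac{146014}{12585384703}} = - \frac{12585384703}{146014}$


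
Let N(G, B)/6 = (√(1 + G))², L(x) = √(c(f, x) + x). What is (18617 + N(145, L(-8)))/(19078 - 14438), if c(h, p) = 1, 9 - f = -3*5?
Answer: 19493/4640 ≈ 4.2011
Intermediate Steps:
f = 24 (f = 9 - (-3)*5 = 9 - 1*(-15) = 9 + 15 = 24)
L(x) = √(1 + x)
N(G, B) = 6 + 6*G (N(G, B) = 6*(√(1 + G))² = 6*(1 + G) = 6 + 6*G)
(18617 + N(145, L(-8)))/(19078 - 14438) = (18617 + (6 + 6*145))/(19078 - 14438) = (18617 + (6 + 870))/4640 = (18617 + 876)*(1/4640) = 19493*(1/4640) = 19493/4640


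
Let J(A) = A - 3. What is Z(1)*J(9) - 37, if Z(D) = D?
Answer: -31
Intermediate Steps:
J(A) = -3 + A
Z(1)*J(9) - 37 = 1*(-3 + 9) - 37 = 1*6 - 37 = 6 - 37 = -31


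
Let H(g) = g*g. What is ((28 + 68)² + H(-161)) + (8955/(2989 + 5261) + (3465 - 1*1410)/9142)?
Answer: 44169734431/1257025 ≈ 35138.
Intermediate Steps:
H(g) = g²
((28 + 68)² + H(-161)) + (8955/(2989 + 5261) + (3465 - 1*1410)/9142) = ((28 + 68)² + (-161)²) + (8955/(2989 + 5261) + (3465 - 1*1410)/9142) = (96² + 25921) + (8955/8250 + (3465 - 1410)*(1/9142)) = (9216 + 25921) + (8955*(1/8250) + 2055*(1/9142)) = 35137 + (597/550 + 2055/9142) = 35137 + 1647006/1257025 = 44169734431/1257025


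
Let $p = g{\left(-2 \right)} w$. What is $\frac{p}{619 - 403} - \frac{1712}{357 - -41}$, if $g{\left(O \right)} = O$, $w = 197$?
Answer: $- \frac{131651}{21492} \approx -6.1256$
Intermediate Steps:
$p = -394$ ($p = \left(-2\right) 197 = -394$)
$\frac{p}{619 - 403} - \frac{1712}{357 - -41} = - \frac{394}{619 - 403} - \frac{1712}{357 - -41} = - \frac{394}{619 - 403} - \frac{1712}{357 + 41} = - \frac{394}{216} - \frac{1712}{398} = \left(-394\right) \frac{1}{216} - \frac{856}{199} = - \frac{197}{108} - \frac{856}{199} = - \frac{131651}{21492}$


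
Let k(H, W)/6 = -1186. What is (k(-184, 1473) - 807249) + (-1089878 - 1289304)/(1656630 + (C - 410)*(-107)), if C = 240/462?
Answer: -53314214633657/65467110 ≈ -8.1437e+5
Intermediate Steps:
C = 40/77 (C = 240*(1/462) = 40/77 ≈ 0.51948)
k(H, W) = -7116 (k(H, W) = 6*(-1186) = -7116)
(k(-184, 1473) - 807249) + (-1089878 - 1289304)/(1656630 + (C - 410)*(-107)) = (-7116 - 807249) + (-1089878 - 1289304)/(1656630 + (40/77 - 410)*(-107)) = -814365 - 2379182/(1656630 - 31530/77*(-107)) = -814365 - 2379182/(1656630 + 3373710/77) = -814365 - 2379182/130934220/77 = -814365 - 2379182*77/130934220 = -814365 - 91598507/65467110 = -53314214633657/65467110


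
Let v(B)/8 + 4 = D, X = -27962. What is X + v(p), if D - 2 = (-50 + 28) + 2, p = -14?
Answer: -28138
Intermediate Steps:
D = -18 (D = 2 + ((-50 + 28) + 2) = 2 + (-22 + 2) = 2 - 20 = -18)
v(B) = -176 (v(B) = -32 + 8*(-18) = -32 - 144 = -176)
X + v(p) = -27962 - 176 = -28138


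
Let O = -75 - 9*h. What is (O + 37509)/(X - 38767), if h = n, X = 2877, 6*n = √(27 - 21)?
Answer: -18717/17945 + 3*√6/71780 ≈ -1.0429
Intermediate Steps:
n = √6/6 (n = √(27 - 21)/6 = √6/6 ≈ 0.40825)
h = √6/6 ≈ 0.40825
O = -75 - 3*√6/2 ≈ -78.674
(O + 37509)/(X - 38767) = ((-75 - 3*√6/2) + 37509)/(2877 - 38767) = (37434 - 3*√6/2)/(-35890) = (37434 - 3*√6/2)*(-1/35890) = -18717/17945 + 3*√6/71780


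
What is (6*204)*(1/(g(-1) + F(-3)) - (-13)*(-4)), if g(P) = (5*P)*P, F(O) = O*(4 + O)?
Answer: -63036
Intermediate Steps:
g(P) = 5*P**2
(6*204)*(1/(g(-1) + F(-3)) - (-13)*(-4)) = (6*204)*(1/(5*(-1)**2 - 3*(4 - 3)) - (-13)*(-4)) = 1224*(1/(5*1 - 3*1) - 1*52) = 1224*(1/(5 - 3) - 52) = 1224*(1/2 - 52) = 1224*(-103/2) = -63036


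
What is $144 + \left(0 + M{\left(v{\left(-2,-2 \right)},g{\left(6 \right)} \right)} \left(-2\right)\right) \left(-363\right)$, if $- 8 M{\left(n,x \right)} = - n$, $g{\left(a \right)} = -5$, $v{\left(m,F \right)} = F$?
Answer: $- \frac{75}{2} \approx -37.5$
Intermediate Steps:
$M{\left(n,x \right)} = \frac{n}{8}$ ($M{\left(n,x \right)} = - \frac{\left(-1\right) n}{8} = \frac{n}{8}$)
$144 + \left(0 + M{\left(v{\left(-2,-2 \right)},g{\left(6 \right)} \right)} \left(-2\right)\right) \left(-363\right) = 144 + \left(0 + \frac{1}{8} \left(-2\right) \left(-2\right)\right) \left(-363\right) = 144 + \left(0 - - \frac{1}{2}\right) \left(-363\right) = 144 + \left(0 + \frac{1}{2}\right) \left(-363\right) = 144 + \frac{1}{2} \left(-363\right) = 144 - \frac{363}{2} = - \frac{75}{2}$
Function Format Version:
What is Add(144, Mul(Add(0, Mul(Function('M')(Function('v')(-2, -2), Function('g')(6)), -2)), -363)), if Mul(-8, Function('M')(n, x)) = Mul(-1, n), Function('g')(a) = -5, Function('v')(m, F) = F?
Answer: Rational(-75, 2) ≈ -37.500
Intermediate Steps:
Function('M')(n, x) = Mul(Rational(1, 8), n) (Function('M')(n, x) = Mul(Rational(-1, 8), Mul(-1, n)) = Mul(Rational(1, 8), n))
Add(144, Mul(Add(0, Mul(Function('M')(Function('v')(-2, -2), Function('g')(6)), -2)), -363)) = Add(144, Mul(Add(0, Mul(Mul(Rational(1, 8), -2), -2)), -363)) = Add(144, Mul(Add(0, Mul(Rational(-1, 4), -2)), -363)) = Add(144, Mul(Add(0, Rational(1, 2)), -363)) = Add(144, Mul(Rational(1, 2), -363)) = Add(144, Rational(-363, 2)) = Rational(-75, 2)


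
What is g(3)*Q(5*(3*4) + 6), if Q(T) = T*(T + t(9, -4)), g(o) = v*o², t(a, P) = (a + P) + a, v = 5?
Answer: 237600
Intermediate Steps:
t(a, P) = P + 2*a (t(a, P) = (P + a) + a = P + 2*a)
g(o) = 5*o²
Q(T) = T*(14 + T) (Q(T) = T*(T + (-4 + 2*9)) = T*(T + (-4 + 18)) = T*(T + 14) = T*(14 + T))
g(3)*Q(5*(3*4) + 6) = (5*3²)*((5*(3*4) + 6)*(14 + (5*(3*4) + 6))) = (5*9)*((5*12 + 6)*(14 + (5*12 + 6))) = 45*((60 + 6)*(14 + (60 + 6))) = 45*(66*(14 + 66)) = 45*(66*80) = 45*5280 = 237600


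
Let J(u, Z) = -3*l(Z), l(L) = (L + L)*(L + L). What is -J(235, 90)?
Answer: 97200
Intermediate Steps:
l(L) = 4*L² (l(L) = (2*L)*(2*L) = 4*L²)
J(u, Z) = -12*Z²
-J(235, 90) = -(-12)*90² = -(-12)*8100 = -1*(-97200) = 97200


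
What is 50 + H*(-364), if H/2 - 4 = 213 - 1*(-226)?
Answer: -322454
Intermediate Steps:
H = 886 (H = 8 + 2*(213 - 1*(-226)) = 8 + 2*(213 + 226) = 8 + 2*439 = 8 + 878 = 886)
50 + H*(-364) = 50 + 886*(-364) = 50 - 322504 = -322454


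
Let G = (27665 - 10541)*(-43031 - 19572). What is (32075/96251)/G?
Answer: -32075/103182397568772 ≈ -3.1086e-10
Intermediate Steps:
G = -1072013772 (G = 17124*(-62603) = -1072013772)
(32075/96251)/G = (32075/96251)/(-1072013772) = (32075*(1/96251))*(-1/1072013772) = (32075/96251)*(-1/1072013772) = -32075/103182397568772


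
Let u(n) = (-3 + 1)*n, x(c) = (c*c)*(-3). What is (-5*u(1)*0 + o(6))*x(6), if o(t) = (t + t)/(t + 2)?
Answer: -162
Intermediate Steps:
o(t) = 2*t/(2 + t) (o(t) = (2*t)/(2 + t) = 2*t/(2 + t))
x(c) = -3*c**2 (x(c) = c**2*(-3) = -3*c**2)
u(n) = -2*n
(-5*u(1)*0 + o(6))*x(6) = (-(-10)*0 + 2*6/(2 + 6))*(-3*6**2) = (-5*(-2)*0 + 2*6/8)*(-3*36) = (10*0 + 2*6*(1/8))*(-108) = (0 + 3/2)*(-108) = (3/2)*(-108) = -162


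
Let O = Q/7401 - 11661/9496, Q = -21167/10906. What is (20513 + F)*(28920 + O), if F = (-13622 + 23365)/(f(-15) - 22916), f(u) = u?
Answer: 1303255716987185219934115/2196997743398682 ≈ 5.9320e+8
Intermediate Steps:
Q = -21167/10906 (Q = -21167*1/10906 = -21167/10906 ≈ -1.9409)
O = -470711092549/383236272888 (O = -21167/10906/7401 - 11661/9496 = -21167/10906*1/7401 - 11661*1/9496 = -21167/80715306 - 11661/9496 = -470711092549/383236272888 ≈ -1.2283)
F = -9743/22931 (F = (-13622 + 23365)/(-15 - 22916) = 9743/(-22931) = 9743*(-1/22931) = -9743/22931 ≈ -0.42488)
(20513 + F)*(28920 + O) = (20513 - 9743/22931)*(28920 - 470711092549/383236272888) = (470373860/22931)*(11082722300828411/383236272888) = 1303255716987185219934115/2196997743398682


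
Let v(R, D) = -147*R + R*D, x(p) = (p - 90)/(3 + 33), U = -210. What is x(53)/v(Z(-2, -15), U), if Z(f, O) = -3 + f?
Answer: -37/64260 ≈ -0.00057579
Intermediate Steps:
x(p) = -5/2 + p/36 (x(p) = (-90 + p)/36 = (-90 + p)*(1/36) = -5/2 + p/36)
v(R, D) = -147*R + D*R
x(53)/v(Z(-2, -15), U) = (-5/2 + (1/36)*53)/(((-3 - 2)*(-147 - 210))) = (-5/2 + 53/36)/((-5*(-357))) = -37/36/1785 = -37/36*1/1785 = -37/64260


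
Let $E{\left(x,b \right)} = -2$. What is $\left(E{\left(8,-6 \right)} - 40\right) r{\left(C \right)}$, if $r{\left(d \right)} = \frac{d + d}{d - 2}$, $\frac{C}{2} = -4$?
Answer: $- \frac{336}{5} \approx -67.2$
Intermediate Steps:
$C = -8$ ($C = 2 \left(-4\right) = -8$)
$r{\left(d \right)} = \frac{2 d}{-2 + d}$
$\left(E{\left(8,-6 \right)} - 40\right) r{\left(C \right)} = \left(-2 - 40\right) 2 \left(-8\right) \frac{1}{-2 - 8} = - 42 \cdot 2 \left(-8\right) \frac{1}{-10} = - 42 \cdot 2 \left(-8\right) \left(- \frac{1}{10}\right) = \left(-42\right) \frac{8}{5} = - \frac{336}{5}$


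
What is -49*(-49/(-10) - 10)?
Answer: 2499/10 ≈ 249.90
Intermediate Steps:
-49*(-49/(-10) - 10) = -49*(-49*(-⅒) - 10) = -49*(49/10 - 10) = -49*(-51/10) = 2499/10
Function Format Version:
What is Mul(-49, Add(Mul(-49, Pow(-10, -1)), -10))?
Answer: Rational(2499, 10) ≈ 249.90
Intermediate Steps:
Mul(-49, Add(Mul(-49, Pow(-10, -1)), -10)) = Mul(-49, Add(Mul(-49, Rational(-1, 10)), -10)) = Mul(-49, Add(Rational(49, 10), -10)) = Mul(-49, Rational(-51, 10)) = Rational(2499, 10)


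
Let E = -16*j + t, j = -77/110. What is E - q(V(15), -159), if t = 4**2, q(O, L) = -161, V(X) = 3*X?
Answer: 941/5 ≈ 188.20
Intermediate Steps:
t = 16
j = -7/10 (j = -77*1/110 = -7/10 ≈ -0.70000)
E = 136/5 (E = -16*(-7/10) + 16 = 56/5 + 16 = 136/5 ≈ 27.200)
E - q(V(15), -159) = 136/5 - 1*(-161) = 136/5 + 161 = 941/5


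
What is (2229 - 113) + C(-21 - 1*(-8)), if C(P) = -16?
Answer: 2100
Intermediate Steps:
(2229 - 113) + C(-21 - 1*(-8)) = (2229 - 113) - 16 = 2116 - 16 = 2100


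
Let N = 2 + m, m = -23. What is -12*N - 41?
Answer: 211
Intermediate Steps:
N = -21 (N = 2 - 23 = -21)
-12*N - 41 = -12*(-21) - 41 = 252 - 41 = 211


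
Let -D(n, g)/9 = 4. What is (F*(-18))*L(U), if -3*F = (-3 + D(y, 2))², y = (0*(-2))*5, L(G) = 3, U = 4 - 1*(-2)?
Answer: 27378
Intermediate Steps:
U = 6 (U = 4 + 2 = 6)
y = 0 (y = 0*5 = 0)
D(n, g) = -36 (D(n, g) = -9*4 = -36)
F = -507 (F = -(-3 - 36)²/3 = -⅓*(-39)² = -⅓*1521 = -507)
(F*(-18))*L(U) = -507*(-18)*3 = 9126*3 = 27378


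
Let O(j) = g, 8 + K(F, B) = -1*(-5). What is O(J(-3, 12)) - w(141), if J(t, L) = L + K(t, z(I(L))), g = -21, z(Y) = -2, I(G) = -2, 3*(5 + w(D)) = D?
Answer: -63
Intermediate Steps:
w(D) = -5 + D/3
K(F, B) = -3 (K(F, B) = -8 - 1*(-5) = -8 + 5 = -3)
J(t, L) = -3 + L (J(t, L) = L - 3 = -3 + L)
O(j) = -21
O(J(-3, 12)) - w(141) = -21 - (-5 + (⅓)*141) = -21 - (-5 + 47) = -21 - 1*42 = -21 - 42 = -63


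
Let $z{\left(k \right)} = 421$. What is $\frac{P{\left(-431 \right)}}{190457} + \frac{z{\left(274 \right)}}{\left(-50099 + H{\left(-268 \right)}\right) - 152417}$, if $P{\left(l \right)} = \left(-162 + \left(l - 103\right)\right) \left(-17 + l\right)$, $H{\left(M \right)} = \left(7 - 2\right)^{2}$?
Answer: $\frac{63058131331}{38565828387} \approx 1.6351$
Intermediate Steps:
$H{\left(M \right)} = 25$ ($H{\left(M \right)} = 5^{2} = 25$)
$P{\left(l \right)} = \left(-265 + l\right) \left(-17 + l\right)$ ($P{\left(l \right)} = \left(-162 + \left(-103 + l\right)\right) \left(-17 + l\right) = \left(-265 + l\right) \left(-17 + l\right)$)
$\frac{P{\left(-431 \right)}}{190457} + \frac{z{\left(274 \right)}}{\left(-50099 + H{\left(-268 \right)}\right) - 152417} = \frac{4505 + \left(-431\right)^{2} - -121542}{190457} + \frac{421}{\left(-50099 + 25\right) - 152417} = \left(4505 + 185761 + 121542\right) \frac{1}{190457} + \frac{421}{-50074 - 152417} = 311808 \cdot \frac{1}{190457} + \frac{421}{-202491} = \frac{311808}{190457} + 421 \left(- \frac{1}{202491}\right) = \frac{311808}{190457} - \frac{421}{202491} = \frac{63058131331}{38565828387}$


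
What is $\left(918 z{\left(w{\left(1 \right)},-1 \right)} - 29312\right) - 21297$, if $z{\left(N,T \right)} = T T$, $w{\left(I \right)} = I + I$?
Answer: $-49691$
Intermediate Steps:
$w{\left(I \right)} = 2 I$
$z{\left(N,T \right)} = T^{2}$
$\left(918 z{\left(w{\left(1 \right)},-1 \right)} - 29312\right) - 21297 = \left(918 \left(-1\right)^{2} - 29312\right) - 21297 = \left(918 \cdot 1 - 29312\right) - 21297 = \left(918 - 29312\right) - 21297 = -28394 - 21297 = -49691$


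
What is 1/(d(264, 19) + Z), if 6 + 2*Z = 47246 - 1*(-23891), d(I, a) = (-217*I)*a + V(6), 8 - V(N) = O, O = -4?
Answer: -2/2105789 ≈ -9.4976e-7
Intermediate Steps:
V(N) = 12 (V(N) = 8 - 1*(-4) = 8 + 4 = 12)
d(I, a) = 12 - 217*I*a (d(I, a) = (-217*I)*a + 12 = -217*I*a + 12 = 12 - 217*I*a)
Z = 71131/2 (Z = -3 + (47246 - 1*(-23891))/2 = -3 + (47246 + 23891)/2 = -3 + (½)*71137 = -3 + 71137/2 = 71131/2 ≈ 35566.)
1/(d(264, 19) + Z) = 1/((12 - 217*264*19) + 71131/2) = 1/((12 - 1088472) + 71131/2) = 1/(-1088460 + 71131/2) = 1/(-2105789/2) = -2/2105789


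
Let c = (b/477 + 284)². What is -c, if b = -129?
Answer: -2035182769/25281 ≈ -80503.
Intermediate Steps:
c = 2035182769/25281 (c = (-129/477 + 284)² = (-129*1/477 + 284)² = (-43/159 + 284)² = (45113/159)² = 2035182769/25281 ≈ 80503.)
-c = -1*2035182769/25281 = -2035182769/25281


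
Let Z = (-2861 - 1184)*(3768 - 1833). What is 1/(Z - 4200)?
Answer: -1/7831275 ≈ -1.2769e-7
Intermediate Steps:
Z = -7827075 (Z = -4045*1935 = -7827075)
1/(Z - 4200) = 1/(-7827075 - 4200) = 1/(-7831275) = -1/7831275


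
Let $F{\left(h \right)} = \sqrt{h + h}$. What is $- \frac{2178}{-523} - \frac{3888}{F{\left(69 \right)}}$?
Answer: $\frac{2178}{523} - \frac{648 \sqrt{138}}{23} \approx -326.8$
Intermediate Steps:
$F{\left(h \right)} = \sqrt{2} \sqrt{h}$ ($F{\left(h \right)} = \sqrt{2 h} = \sqrt{2} \sqrt{h}$)
$- \frac{2178}{-523} - \frac{3888}{F{\left(69 \right)}} = - \frac{2178}{-523} - \frac{3888}{\sqrt{2} \sqrt{69}} = \left(-2178\right) \left(- \frac{1}{523}\right) - \frac{3888}{\sqrt{138}} = \frac{2178}{523} - 3888 \frac{\sqrt{138}}{138} = \frac{2178}{523} - \frac{648 \sqrt{138}}{23}$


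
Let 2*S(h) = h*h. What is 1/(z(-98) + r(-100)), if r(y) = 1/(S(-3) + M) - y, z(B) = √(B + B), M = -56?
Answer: 530347/54064084 - 74263*I/54064084 ≈ 0.0098096 - 0.0013736*I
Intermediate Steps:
S(h) = h²/2 (S(h) = (h*h)/2 = h²/2)
z(B) = √2*√B (z(B) = √(2*B) = √2*√B)
r(y) = -2/103 - y (r(y) = 1/((½)*(-3)² - 56) - y = 1/((½)*9 - 56) - y = 1/(9/2 - 56) - y = 1/(-103/2) - y = -2/103 - y)
1/(z(-98) + r(-100)) = 1/(√2*√(-98) + (-2/103 - 1*(-100))) = 1/(√2*(7*I*√2) + (-2/103 + 100)) = 1/(14*I + 10298/103) = 1/(10298/103 + 14*I) = 10609*(10298/103 - 14*I)/108128168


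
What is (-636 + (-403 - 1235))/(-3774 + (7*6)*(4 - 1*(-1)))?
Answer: 379/594 ≈ 0.63805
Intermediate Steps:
(-636 + (-403 - 1235))/(-3774 + (7*6)*(4 - 1*(-1))) = (-636 - 1638)/(-3774 + 42*(4 + 1)) = -2274/(-3774 + 42*5) = -2274/(-3774 + 210) = -2274/(-3564) = -2274*(-1/3564) = 379/594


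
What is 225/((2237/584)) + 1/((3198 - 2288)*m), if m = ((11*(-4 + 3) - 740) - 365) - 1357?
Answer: 295706499763/5034211910 ≈ 58.739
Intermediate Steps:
m = -2473 (m = ((11*(-1) - 740) - 365) - 1357 = ((-11 - 740) - 365) - 1357 = (-751 - 365) - 1357 = -1116 - 1357 = -2473)
225/((2237/584)) + 1/((3198 - 2288)*m) = 225/((2237/584)) + 1/((3198 - 2288)*(-2473)) = 225/((2237*(1/584))) - 1/2473/910 = 225/(2237/584) + (1/910)*(-1/2473) = 225*(584/2237) - 1/2250430 = 131400/2237 - 1/2250430 = 295706499763/5034211910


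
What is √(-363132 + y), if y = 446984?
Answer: 2*√20963 ≈ 289.57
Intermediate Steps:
√(-363132 + y) = √(-363132 + 446984) = √83852 = 2*√20963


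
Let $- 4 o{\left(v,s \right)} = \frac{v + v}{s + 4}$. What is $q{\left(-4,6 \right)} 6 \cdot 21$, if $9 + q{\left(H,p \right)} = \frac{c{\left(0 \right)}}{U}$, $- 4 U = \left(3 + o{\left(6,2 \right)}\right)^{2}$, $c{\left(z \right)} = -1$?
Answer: $- \frac{26334}{25} \approx -1053.4$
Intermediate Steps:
$o{\left(v,s \right)} = - \frac{v}{2 \left(4 + s\right)}$ ($o{\left(v,s \right)} = - \frac{\left(v + v\right) \frac{1}{s + 4}}{4} = - \frac{2 v \frac{1}{4 + s}}{4} = - \frac{v}{2 \left(4 + s\right)}$)
$U = - \frac{25}{16}$ ($U = - \frac{\left(3 - \frac{6}{8 + 2 \cdot 2}\right)^{2}}{4} = - \frac{\left(3 - \frac{6}{8 + 4}\right)^{2}}{4} = - \frac{\left(3 - \frac{6}{12}\right)^{2}}{4} = - \frac{\left(3 - 6 \cdot \frac{1}{12}\right)^{2}}{4} = - \frac{\left(3 - \frac{1}{2}\right)^{2}}{4} = - \frac{\left(\frac{5}{2}\right)^{2}}{4} = \left(- \frac{1}{4}\right) \frac{25}{4} = - \frac{25}{16} \approx -1.5625$)
$q{\left(H,p \right)} = - \frac{209}{25}$ ($q{\left(H,p \right)} = -9 - \frac{1}{- \frac{25}{16}} = -9 - - \frac{16}{25} = -9 + \frac{16}{25} = - \frac{209}{25}$)
$q{\left(-4,6 \right)} 6 \cdot 21 = \left(- \frac{209}{25}\right) 6 \cdot 21 = \left(- \frac{1254}{25}\right) 21 = - \frac{26334}{25}$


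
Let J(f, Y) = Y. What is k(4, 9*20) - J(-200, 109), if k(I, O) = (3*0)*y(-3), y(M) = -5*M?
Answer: -109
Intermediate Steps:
k(I, O) = 0 (k(I, O) = (3*0)*(-5*(-3)) = 0*15 = 0)
k(4, 9*20) - J(-200, 109) = 0 - 1*109 = 0 - 109 = -109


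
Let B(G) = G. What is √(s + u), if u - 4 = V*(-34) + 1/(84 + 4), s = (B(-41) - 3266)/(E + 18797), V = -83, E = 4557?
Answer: √745967755494830/513788 ≈ 53.159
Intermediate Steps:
s = -3307/23354 (s = (-41 - 3266)/(4557 + 18797) = -3307/23354 ≈ -0.14160)
u = 248689/88 (u = 4 + (-83*(-34) + 1/(84 + 4)) = 4 + (2822 + 1/88) = 4 + 248337/88 = 248689/88 ≈ 2826.0)
√(s + u) = √(-3307/23354 + 248689/88) = √(2903795945/1027576) = √745967755494830/513788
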